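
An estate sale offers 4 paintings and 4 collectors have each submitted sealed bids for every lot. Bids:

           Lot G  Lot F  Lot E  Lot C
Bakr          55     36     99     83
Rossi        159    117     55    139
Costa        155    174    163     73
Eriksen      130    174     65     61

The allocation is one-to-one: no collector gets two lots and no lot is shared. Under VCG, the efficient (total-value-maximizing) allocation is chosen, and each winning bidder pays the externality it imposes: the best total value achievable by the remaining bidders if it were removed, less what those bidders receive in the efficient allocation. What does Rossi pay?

Rossi pays $8.

Efficient allocation: Bakr→Lot C ($83), Rossi→Lot G ($159), Costa→Lot E ($163), Eriksen→Lot F ($174); total welfare W = $579.
Rossi receives Lot G at value $159, so the others get W − 159 = $420.
Without Rossi: best allocation of the remaining 3 bidders over all 4 lots is Bakr→Lot E ($99), Costa→Lot G ($155), Eriksen→Lot F ($174), total $428.
VCG payment = (others' best without Rossi) − (others' welfare with Rossi) = 428 − 420 = $8.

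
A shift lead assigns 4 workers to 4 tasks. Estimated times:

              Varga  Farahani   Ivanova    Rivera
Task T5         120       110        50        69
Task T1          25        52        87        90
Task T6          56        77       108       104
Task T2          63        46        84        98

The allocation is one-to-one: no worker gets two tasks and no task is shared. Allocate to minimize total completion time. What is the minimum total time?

This is a one-to-one assignment (minimum-cost bipartite matching).
Optimal: Varga→Task T1 (25 min), Farahani→Task T2 (46 min), Ivanova→Task T5 (50 min), Rivera→Task T6 (104 min) — total 25+46+50+104 = 225 min.
Column-greedy (each task in turn goes to its cheapest remaining worker) gives 250 min, worse by 25.
Checked against all permutations: 225 min is optimal.

Min total: 225 min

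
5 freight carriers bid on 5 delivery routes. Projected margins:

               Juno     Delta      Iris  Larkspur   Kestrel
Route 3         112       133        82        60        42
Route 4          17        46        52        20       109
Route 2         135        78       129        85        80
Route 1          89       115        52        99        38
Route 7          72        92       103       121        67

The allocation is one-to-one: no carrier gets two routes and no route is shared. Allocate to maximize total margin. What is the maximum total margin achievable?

This is the linear assignment problem.
Optimal: Juno→Route 3 ($112k), Delta→Route 1 ($115k), Iris→Route 2 ($129k), Larkspur→Route 7 ($121k), Kestrel→Route 4 ($109k) — total 112+115+129+121+109 = $586k.

Maximum total: $586k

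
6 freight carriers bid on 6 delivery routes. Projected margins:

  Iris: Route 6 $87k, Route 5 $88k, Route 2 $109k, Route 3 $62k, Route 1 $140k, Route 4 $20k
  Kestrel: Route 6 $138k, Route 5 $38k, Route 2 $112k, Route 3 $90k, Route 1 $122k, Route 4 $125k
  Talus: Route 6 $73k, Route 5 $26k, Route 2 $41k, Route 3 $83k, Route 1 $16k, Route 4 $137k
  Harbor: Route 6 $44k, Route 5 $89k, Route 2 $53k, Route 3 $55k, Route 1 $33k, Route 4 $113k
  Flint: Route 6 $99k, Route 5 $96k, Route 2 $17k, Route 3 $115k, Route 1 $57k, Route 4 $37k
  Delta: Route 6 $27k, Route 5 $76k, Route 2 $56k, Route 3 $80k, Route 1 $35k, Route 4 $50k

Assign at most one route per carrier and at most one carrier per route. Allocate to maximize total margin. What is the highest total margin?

This is the linear assignment problem.
Optimal: Iris→Route 1 ($140k), Kestrel→Route 6 ($138k), Talus→Route 4 ($137k), Harbor→Route 5 ($89k), Flint→Route 3 ($115k), Delta→Route 2 ($56k) — total 140+138+137+89+115+56 = $675k.
Column-greedy (each route in turn goes to its best remaining carrier) gives $574k, worse by 101.
Next-best assignment: Iris→Route 1, Kestrel→Route 6, Talus→Route 4, Harbor→Route 2, Flint→Route 3, Delta→Route 5 = $659k.
No other one-to-one assignment exceeds $675k.

Maximum total: $675k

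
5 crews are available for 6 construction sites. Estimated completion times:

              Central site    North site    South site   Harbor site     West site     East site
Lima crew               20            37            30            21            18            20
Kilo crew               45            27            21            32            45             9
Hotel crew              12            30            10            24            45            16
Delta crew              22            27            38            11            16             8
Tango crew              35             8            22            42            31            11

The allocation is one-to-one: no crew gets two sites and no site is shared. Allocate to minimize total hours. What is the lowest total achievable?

Min total: 56 hours

Optimal: Lima crew→West site (18 hours), Kilo crew→East site (9 hours), Hotel crew→South site (10 hours), Delta crew→Harbor site (11 hours), Tango crew→North site (8 hours) — total 18+9+10+11+8 = 56 hours.
Next-best assignment: Lima crew→Central site, Kilo crew→East site, Hotel crew→South site, Delta crew→Harbor site, Tango crew→North site = 58 hours.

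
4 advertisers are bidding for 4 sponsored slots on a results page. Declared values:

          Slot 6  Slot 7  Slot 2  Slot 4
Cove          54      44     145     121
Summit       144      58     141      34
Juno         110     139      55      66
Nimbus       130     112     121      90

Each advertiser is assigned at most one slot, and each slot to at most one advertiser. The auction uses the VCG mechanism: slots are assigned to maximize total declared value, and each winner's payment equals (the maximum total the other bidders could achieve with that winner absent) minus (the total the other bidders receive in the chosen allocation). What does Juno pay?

Efficient allocation: Cove→Slot 4 ($121), Summit→Slot 2 ($141), Juno→Slot 7 ($139), Nimbus→Slot 6 ($130); total welfare W = $531.
Juno receives Slot 7 at value $139, so the others get W − 139 = $392.
Without Juno: best allocation of the remaining 3 bidders over all 4 slots is Cove→Slot 2 ($145), Summit→Slot 6 ($144), Nimbus→Slot 7 ($112), total $401.
VCG payment = (others' best without Juno) − (others' welfare with Juno) = 401 − 392 = $9.

Juno pays $9.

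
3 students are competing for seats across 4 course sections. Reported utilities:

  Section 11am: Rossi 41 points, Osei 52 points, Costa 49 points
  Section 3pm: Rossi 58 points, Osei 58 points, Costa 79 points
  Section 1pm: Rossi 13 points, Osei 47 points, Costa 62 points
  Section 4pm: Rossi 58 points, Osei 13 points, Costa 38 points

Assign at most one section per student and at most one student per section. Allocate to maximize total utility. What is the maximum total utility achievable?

Maximum total: 189 points

Optimal: Rossi→Section 4pm (58 points), Osei→Section 11am (52 points), Costa→Section 3pm (79 points) — total 58+52+79 = 189 points.
Row-greedy (each student in turn takes its best remaining section) gives 172 points, worse by 17.
Next-best assignment: Rossi→Section 4pm, Osei→Section 1pm, Costa→Section 3pm = 184 points.
Checked against all permutations: 189 points is optimal.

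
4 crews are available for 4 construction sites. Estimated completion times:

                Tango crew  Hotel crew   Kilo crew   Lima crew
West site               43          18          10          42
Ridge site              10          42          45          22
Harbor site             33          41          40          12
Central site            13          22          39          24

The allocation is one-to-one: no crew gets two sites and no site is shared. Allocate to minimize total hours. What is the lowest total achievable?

Minimum total: 54 hours

Treat this as an assignment problem: match each crew to one site.
Optimal: Tango crew→Ridge site (10 hours), Hotel crew→Central site (22 hours), Kilo crew→West site (10 hours), Lima crew→Harbor site (12 hours) — total 10+22+10+12 = 54 hours.
Row-greedy (each crew in turn takes its cheapest remaining site) gives 79 hours, worse by 25.
Next-best assignment: Tango crew→Central site, Hotel crew→Ridge site, Kilo crew→West site, Lima crew→Harbor site = 77 hours.
Every other assignment is strictly worse.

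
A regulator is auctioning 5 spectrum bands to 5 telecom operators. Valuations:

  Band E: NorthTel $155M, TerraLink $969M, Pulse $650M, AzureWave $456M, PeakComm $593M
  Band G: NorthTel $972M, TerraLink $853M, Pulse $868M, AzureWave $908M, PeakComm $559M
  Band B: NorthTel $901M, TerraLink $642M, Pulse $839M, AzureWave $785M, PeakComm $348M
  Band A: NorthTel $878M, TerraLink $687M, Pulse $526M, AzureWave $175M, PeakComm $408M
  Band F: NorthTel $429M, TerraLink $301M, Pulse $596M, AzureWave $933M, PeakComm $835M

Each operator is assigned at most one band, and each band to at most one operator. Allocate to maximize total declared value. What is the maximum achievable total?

This is a one-to-one assignment (maximum-weight bipartite matching).
Optimal: NorthTel→Band A ($878M), TerraLink→Band E ($969M), Pulse→Band B ($839M), AzureWave→Band G ($908M), PeakComm→Band F ($835M) — total 878+969+839+908+835 = $4429M.
Row-greedy (each operator in turn takes its best remaining band) gives $4121M, worse by 308.
Every other assignment is strictly worse.

Max total: $4429M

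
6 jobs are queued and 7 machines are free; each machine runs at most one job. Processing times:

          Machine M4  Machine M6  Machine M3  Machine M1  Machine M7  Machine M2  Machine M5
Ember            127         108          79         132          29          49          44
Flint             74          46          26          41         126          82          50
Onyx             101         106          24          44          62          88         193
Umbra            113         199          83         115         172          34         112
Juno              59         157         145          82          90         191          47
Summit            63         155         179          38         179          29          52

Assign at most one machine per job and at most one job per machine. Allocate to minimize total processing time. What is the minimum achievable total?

Optimal: Ember→Machine M7 (29 min), Flint→Machine M6 (46 min), Onyx→Machine M3 (24 min), Umbra→Machine M2 (34 min), Juno→Machine M5 (47 min), Summit→Machine M1 (38 min) — total 29+46+24+34+47+38 = 218 min.
Column-greedy (each machine in turn goes to its cheapest remaining job) gives 230 min, worse by 12.
Swapping Summit↔Flint (Summit→Machine M6 155 min, Flint→Machine M1 41 min) adds 112.

Minimum total: 218 min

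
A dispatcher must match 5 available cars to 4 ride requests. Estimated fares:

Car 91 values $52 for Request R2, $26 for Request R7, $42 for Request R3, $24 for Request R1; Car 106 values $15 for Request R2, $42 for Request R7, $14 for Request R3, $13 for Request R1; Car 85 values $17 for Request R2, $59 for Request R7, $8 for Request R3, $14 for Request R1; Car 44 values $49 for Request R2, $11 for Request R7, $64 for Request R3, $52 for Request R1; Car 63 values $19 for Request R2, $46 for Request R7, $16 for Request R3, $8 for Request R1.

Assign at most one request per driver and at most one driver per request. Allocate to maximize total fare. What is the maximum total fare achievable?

Max total: $188

Optimal: Car 91→Request R2 ($52), Car 85→Request R7 ($59), Car 44→Request R3 ($64), Car 106→Request R1 ($13) — total 52+59+64+13 = $188.
Row-greedy (each driver in turn takes its best remaining request) gives $172, worse by 16.
Every other assignment is strictly worse.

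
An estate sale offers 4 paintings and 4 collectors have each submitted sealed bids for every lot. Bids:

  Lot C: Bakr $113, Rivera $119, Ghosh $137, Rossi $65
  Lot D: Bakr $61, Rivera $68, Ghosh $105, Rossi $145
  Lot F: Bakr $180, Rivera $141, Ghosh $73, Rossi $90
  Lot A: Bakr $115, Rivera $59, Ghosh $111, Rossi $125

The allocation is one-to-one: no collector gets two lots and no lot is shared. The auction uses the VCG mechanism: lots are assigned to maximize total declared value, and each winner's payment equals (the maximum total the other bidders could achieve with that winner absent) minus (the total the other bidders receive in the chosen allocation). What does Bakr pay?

Efficient allocation: Bakr→Lot F ($180), Rivera→Lot C ($119), Ghosh→Lot A ($111), Rossi→Lot D ($145); total welfare W = $555.
Bakr receives Lot F at value $180, so the others get W − 180 = $375.
Without Bakr: best allocation of the remaining 3 bidders over all 4 lots is Rivera→Lot F ($141), Ghosh→Lot C ($137), Rossi→Lot D ($145), total $423.
VCG payment = (others' best without Bakr) − (others' welfare with Bakr) = 423 − 375 = $48.

Bakr pays $48.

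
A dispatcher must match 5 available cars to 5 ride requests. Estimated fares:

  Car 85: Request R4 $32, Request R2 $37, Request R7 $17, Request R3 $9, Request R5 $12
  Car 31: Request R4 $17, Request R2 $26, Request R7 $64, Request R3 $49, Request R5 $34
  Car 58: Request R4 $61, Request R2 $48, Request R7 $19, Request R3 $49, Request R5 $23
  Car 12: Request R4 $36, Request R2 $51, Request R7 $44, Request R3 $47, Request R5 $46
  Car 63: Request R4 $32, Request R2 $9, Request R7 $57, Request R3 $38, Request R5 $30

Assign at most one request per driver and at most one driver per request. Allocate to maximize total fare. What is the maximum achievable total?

Max total: $250

Optimal: Car 85→Request R2 ($37), Car 31→Request R3 ($49), Car 58→Request R4 ($61), Car 12→Request R5 ($46), Car 63→Request R7 ($57) — total 37+49+61+46+57 = $250.
Row-greedy (each driver in turn takes its best remaining request) gives $239, worse by 11.
Next-best assignment: Car 85→Request R2, Car 31→Request R7, Car 58→Request R4, Car 12→Request R5, Car 63→Request R3 = $246.
Swapping Car 12↔Car 58 (Car 12→Request R4 $36, Car 58→Request R5 $23) loses 48.
Checked against all permutations: $250 is optimal.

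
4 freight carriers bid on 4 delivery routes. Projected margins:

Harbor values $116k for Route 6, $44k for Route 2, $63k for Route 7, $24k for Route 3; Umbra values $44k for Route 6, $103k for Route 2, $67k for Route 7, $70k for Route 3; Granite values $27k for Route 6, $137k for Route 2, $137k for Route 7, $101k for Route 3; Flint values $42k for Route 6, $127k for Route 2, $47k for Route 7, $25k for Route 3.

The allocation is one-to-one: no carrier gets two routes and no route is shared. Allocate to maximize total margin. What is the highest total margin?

Maximum total: $450k

Optimal: Harbor→Route 6 ($116k), Umbra→Route 3 ($70k), Granite→Route 7 ($137k), Flint→Route 2 ($127k) — total 116+70+137+127 = $450k.
Next-best assignment: Harbor→Route 6, Umbra→Route 7, Granite→Route 3, Flint→Route 2 = $411k.
No other one-to-one assignment exceeds $450k.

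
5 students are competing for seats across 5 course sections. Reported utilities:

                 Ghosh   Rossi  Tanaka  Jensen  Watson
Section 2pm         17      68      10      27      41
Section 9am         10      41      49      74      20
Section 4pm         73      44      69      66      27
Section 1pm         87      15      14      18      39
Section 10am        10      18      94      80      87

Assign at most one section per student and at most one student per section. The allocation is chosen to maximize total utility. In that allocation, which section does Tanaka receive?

Optimal: Ghosh→Section 1pm (87 points), Rossi→Section 2pm (68 points), Tanaka→Section 4pm (69 points), Jensen→Section 9am (74 points), Watson→Section 10am (87 points) — total 87+68+69+74+87 = 385 points.
Column-greedy (each section in turn goes to its best remaining student) gives 348 points, worse by 37.
Swapping Tanaka↔Rossi (Tanaka→Section 2pm 10 points, Rossi→Section 4pm 44 points) loses 83.
Every other assignment is strictly worse.
Tanaka's own top section is Section 10am (94 points), but forcing Tanaka→Section 10am and reassigning the rest optimally gives only 350 points — worse by 35.

Tanaka receives Section 4pm.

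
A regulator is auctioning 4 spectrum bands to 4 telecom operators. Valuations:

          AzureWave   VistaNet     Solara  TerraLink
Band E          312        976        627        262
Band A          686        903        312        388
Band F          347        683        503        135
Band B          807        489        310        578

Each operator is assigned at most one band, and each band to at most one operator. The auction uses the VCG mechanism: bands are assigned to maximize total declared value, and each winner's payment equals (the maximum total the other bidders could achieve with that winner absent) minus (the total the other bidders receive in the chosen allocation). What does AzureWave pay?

Efficient allocation: AzureWave→Band A ($686M), VistaNet→Band E ($976M), Solara→Band F ($503M), TerraLink→Band B ($578M); total welfare W = $2743M.
AzureWave receives Band A at value $686M, so the others get W − 686 = $2057M.
Without AzureWave: best allocation of the remaining 3 bidders over all 4 bands is VistaNet→Band A ($903M), Solara→Band E ($627M), TerraLink→Band B ($578M), total $2108M.
VCG payment = (others' best without AzureWave) − (others' welfare with AzureWave) = 2108 − 2057 = $51M.

AzureWave pays $51M.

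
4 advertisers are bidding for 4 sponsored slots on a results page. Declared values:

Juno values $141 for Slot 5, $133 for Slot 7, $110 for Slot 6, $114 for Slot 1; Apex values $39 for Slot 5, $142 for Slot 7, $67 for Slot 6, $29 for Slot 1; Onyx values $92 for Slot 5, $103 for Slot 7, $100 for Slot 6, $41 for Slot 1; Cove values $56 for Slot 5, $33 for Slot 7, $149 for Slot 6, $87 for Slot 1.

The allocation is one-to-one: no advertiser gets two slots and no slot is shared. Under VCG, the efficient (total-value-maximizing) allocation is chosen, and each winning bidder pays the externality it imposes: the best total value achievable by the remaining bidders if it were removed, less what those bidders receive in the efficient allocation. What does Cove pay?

Cove pays $35.

Efficient allocation: Juno→Slot 1 ($114), Apex→Slot 7 ($142), Onyx→Slot 5 ($92), Cove→Slot 6 ($149); total welfare W = $497.
Cove receives Slot 6 at value $149, so the others get W − 149 = $348.
Without Cove: best allocation of the remaining 3 bidders over all 4 slots is Juno→Slot 5 ($141), Apex→Slot 7 ($142), Onyx→Slot 6 ($100), total $383.
VCG payment = (others' best without Cove) − (others' welfare with Cove) = 383 − 348 = $35.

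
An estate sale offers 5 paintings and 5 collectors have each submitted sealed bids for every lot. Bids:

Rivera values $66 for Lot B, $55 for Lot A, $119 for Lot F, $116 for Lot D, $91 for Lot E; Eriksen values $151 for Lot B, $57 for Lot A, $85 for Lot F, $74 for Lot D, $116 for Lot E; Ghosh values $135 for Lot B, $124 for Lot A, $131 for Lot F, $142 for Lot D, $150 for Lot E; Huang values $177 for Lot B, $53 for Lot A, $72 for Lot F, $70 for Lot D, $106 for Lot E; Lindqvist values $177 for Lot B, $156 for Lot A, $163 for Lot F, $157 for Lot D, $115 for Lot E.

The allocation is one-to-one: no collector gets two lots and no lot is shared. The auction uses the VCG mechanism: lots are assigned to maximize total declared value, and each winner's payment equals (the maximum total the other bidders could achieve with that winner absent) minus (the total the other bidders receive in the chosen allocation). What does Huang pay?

Huang pays $47.

Efficient allocation: Rivera→Lot F ($119), Eriksen→Lot E ($116), Ghosh→Lot D ($142), Huang→Lot B ($177), Lindqvist→Lot A ($156); total welfare W = $710.
Huang receives Lot B at value $177, so the others get W − 177 = $533.
Without Huang: best allocation of the remaining 4 bidders over all 5 lots is Rivera→Lot D ($116), Eriksen→Lot B ($151), Ghosh→Lot E ($150), Lindqvist→Lot F ($163), total $580.
VCG payment = (others' best without Huang) − (others' welfare with Huang) = 580 − 533 = $47.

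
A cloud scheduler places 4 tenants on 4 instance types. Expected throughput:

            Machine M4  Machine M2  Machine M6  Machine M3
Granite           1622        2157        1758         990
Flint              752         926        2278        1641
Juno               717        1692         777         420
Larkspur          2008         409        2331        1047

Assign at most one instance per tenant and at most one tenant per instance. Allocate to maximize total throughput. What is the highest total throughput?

Maximum total: 7286 ops/s

Optimal: Granite→Machine M4 (1622 ops/s), Flint→Machine M3 (1641 ops/s), Juno→Machine M2 (1692 ops/s), Larkspur→Machine M6 (2331 ops/s) — total 1622+1641+1692+2331 = 7286 ops/s.
Next-best assignment: Granite→Machine M6, Flint→Machine M3, Juno→Machine M2, Larkspur→Machine M4 = 7099 ops/s.
Swapping Larkspur↔Flint (Larkspur→Machine M3 1047 ops/s, Flint→Machine M6 2278 ops/s) loses 647.
No other one-to-one assignment exceeds 7286 ops/s.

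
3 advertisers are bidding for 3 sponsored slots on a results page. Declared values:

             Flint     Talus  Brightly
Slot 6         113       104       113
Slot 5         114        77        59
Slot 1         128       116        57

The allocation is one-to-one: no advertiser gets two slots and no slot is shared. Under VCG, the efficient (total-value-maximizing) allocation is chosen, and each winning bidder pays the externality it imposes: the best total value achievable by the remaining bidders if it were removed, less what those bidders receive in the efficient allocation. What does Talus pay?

Efficient allocation: Flint→Slot 5 ($114), Talus→Slot 1 ($116), Brightly→Slot 6 ($113); total welfare W = $343.
Talus receives Slot 1 at value $116, so the others get W − 116 = $227.
Without Talus: best allocation of the remaining 2 bidders over all 3 slots is Flint→Slot 1 ($128), Brightly→Slot 6 ($113), total $241.
VCG payment = (others' best without Talus) − (others' welfare with Talus) = 241 − 227 = $14.

Talus pays $14.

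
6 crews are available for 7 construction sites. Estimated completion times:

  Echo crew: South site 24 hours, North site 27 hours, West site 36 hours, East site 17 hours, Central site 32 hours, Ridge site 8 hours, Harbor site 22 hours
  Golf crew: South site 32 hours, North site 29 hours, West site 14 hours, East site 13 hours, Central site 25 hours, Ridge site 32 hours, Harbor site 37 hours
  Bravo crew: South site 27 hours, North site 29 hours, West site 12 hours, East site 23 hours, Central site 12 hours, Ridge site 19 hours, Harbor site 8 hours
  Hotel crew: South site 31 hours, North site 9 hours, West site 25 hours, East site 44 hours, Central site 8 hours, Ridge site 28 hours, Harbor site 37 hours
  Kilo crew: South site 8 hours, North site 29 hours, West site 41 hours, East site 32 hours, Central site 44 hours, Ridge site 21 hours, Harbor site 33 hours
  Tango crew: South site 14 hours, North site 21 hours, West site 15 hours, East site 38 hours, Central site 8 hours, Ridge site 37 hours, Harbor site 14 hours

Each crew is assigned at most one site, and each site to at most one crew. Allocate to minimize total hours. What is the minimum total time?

Treat this as an assignment problem: match each crew to one site.
Optimal: Echo crew→Ridge site (8 hours), Golf crew→East site (13 hours), Bravo crew→Harbor site (8 hours), Hotel crew→North site (9 hours), Kilo crew→South site (8 hours), Tango crew→Central site (8 hours) — total 8+13+8+9+8+8 = 54 hours.
Next-best assignment: Echo crew→Ridge site, Golf crew→West site, Bravo crew→Harbor site, Hotel crew→North site, Kilo crew→South site, Tango crew→Central site = 55 hours.
Checked against all permutations: 54 hours is optimal.

Minimum total: 54 hours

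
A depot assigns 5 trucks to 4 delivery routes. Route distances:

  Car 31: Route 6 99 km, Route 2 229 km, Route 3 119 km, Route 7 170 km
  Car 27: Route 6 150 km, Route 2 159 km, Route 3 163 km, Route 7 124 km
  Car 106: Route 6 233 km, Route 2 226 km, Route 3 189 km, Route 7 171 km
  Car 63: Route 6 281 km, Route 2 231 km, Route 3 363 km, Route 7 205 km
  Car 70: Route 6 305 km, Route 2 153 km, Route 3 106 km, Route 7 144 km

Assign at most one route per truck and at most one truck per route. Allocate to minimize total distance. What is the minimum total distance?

Min total: 535 km

Treat this as an assignment problem: match each truck to one route.
Optimal: Car 31→Route 6 (99 km), Car 27→Route 2 (159 km), Car 70→Route 3 (106 km), Car 106→Route 7 (171 km) — total 99+159+106+171 = 535 km.
Min-entry greedy (repeatedly take the single cheapest remaining cell) gives 555 km, worse by 20.
Next-best assignment: Car 31→Route 6, Car 106→Route 2, Car 70→Route 3, Car 27→Route 7 = 555 km.
Swapping Car 106↔Car 31 (Car 106→Route 6 233 km, Car 31→Route 7 170 km) adds 133.
No other one-to-one assignment undercuts 535 km.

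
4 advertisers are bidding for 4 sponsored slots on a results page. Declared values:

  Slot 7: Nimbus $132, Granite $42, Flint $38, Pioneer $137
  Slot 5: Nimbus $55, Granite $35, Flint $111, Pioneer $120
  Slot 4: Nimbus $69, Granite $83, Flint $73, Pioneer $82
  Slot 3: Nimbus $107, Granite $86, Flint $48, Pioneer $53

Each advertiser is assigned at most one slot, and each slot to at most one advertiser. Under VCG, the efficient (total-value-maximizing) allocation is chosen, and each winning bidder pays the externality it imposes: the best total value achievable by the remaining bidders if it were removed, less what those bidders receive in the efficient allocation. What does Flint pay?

Efficient allocation: Nimbus→Slot 3 ($107), Granite→Slot 4 ($83), Flint→Slot 5 ($111), Pioneer→Slot 7 ($137); total welfare W = $438.
Flint receives Slot 5 at value $111, so the others get W − 111 = $327.
Without Flint: best allocation of the remaining 3 bidders over all 4 slots is Nimbus→Slot 7 ($132), Granite→Slot 3 ($86), Pioneer→Slot 5 ($120), total $338.
VCG payment = (others' best without Flint) − (others' welfare with Flint) = 338 − 327 = $11.

Flint pays $11.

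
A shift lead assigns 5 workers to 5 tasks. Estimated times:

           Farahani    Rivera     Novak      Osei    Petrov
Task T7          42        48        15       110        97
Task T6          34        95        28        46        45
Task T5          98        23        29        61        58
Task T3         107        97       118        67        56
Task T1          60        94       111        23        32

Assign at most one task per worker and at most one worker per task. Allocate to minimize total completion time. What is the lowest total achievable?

This is a one-to-one assignment (minimum-cost bipartite matching).
Optimal: Farahani→Task T6 (34 min), Rivera→Task T5 (23 min), Novak→Task T7 (15 min), Osei→Task T1 (23 min), Petrov→Task T3 (56 min) — total 34+23+15+23+56 = 151 min.
Swapping Farahani↔Petrov (Farahani→Task T3 107 min, Petrov→Task T6 45 min) adds 62.

Minimum total: 151 min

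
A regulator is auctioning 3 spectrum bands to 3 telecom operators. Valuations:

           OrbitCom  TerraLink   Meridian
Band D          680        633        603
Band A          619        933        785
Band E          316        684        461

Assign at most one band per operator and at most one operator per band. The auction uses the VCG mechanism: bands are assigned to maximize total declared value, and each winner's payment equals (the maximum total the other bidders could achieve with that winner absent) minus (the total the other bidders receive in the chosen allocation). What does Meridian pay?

Efficient allocation: OrbitCom→Band D ($680M), TerraLink→Band E ($684M), Meridian→Band A ($785M); total welfare W = $2149M.
Meridian receives Band A at value $785M, so the others get W − 785 = $1364M.
Without Meridian: best allocation of the remaining 2 bidders over all 3 bands is OrbitCom→Band D ($680M), TerraLink→Band A ($933M), total $1613M.
VCG payment = (others' best without Meridian) − (others' welfare with Meridian) = 1613 − 1364 = $249M.

Meridian pays $249M.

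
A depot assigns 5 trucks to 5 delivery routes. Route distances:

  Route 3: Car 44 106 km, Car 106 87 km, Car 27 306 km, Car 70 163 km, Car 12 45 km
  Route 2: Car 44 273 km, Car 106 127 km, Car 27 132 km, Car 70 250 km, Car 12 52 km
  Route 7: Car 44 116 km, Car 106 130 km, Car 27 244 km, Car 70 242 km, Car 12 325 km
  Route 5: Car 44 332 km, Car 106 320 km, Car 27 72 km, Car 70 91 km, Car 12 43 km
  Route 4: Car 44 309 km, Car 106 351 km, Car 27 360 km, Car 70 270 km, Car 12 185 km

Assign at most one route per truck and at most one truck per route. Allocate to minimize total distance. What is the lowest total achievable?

Min total: 597 km

This is a one-to-one assignment (minimum-cost bipartite matching).
Optimal: Car 44→Route 7 (116 km), Car 106→Route 3 (87 km), Car 27→Route 5 (72 km), Car 70→Route 4 (270 km), Car 12→Route 2 (52 km) — total 116+87+72+270+52 = 597 km.
Column-greedy (each route in turn goes to its cheapest remaining truck) gives 630 km, worse by 33.
Next-best assignment: Car 44→Route 7, Car 106→Route 3, Car 27→Route 2, Car 70→Route 5, Car 12→Route 4 = 611 km.
Swapping Car 27↔Car 106 (Car 27→Route 3 306 km, Car 106→Route 5 320 km) adds 467.
Checked against all permutations: 597 km is optimal.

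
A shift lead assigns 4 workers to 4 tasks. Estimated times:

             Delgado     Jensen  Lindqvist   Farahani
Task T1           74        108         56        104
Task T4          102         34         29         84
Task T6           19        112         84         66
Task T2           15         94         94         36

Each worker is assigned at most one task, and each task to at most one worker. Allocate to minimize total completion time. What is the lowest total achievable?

Optimal: Delgado→Task T6 (19 min), Jensen→Task T4 (34 min), Lindqvist→Task T1 (56 min), Farahani→Task T2 (36 min) — total 19+34+56+36 = 145 min.
Row-greedy (each worker in turn takes its cheapest remaining task) gives 171 min, worse by 26.
Swapping Farahani↔Jensen (Farahani→Task T4 84 min, Jensen→Task T2 94 min) adds 108.

Min total: 145 min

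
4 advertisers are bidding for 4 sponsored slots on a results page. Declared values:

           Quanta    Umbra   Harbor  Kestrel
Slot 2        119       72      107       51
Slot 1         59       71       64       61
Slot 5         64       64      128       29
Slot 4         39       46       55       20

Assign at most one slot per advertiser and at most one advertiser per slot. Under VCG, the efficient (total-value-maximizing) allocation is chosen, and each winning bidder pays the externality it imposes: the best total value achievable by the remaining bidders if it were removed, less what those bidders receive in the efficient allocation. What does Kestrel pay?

Kestrel pays $25.

Efficient allocation: Quanta→Slot 2 ($119), Umbra→Slot 4 ($46), Harbor→Slot 5 ($128), Kestrel→Slot 1 ($61); total welfare W = $354.
Kestrel receives Slot 1 at value $61, so the others get W − 61 = $293.
Without Kestrel: best allocation of the remaining 3 bidders over all 4 slots is Quanta→Slot 2 ($119), Umbra→Slot 1 ($71), Harbor→Slot 5 ($128), total $318.
VCG payment = (others' best without Kestrel) − (others' welfare with Kestrel) = 318 − 293 = $25.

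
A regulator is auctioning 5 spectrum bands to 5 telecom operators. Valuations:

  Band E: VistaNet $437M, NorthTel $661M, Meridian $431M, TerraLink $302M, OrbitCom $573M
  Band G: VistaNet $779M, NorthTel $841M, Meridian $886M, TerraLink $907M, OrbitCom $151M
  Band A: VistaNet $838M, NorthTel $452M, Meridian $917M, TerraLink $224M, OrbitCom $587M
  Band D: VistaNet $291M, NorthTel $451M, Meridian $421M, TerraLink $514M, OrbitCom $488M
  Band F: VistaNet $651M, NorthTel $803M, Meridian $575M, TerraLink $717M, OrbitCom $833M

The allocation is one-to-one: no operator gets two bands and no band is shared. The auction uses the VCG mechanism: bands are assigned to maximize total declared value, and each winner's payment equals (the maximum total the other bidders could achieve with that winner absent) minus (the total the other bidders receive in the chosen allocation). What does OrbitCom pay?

OrbitCom pays $237M.

Efficient allocation: VistaNet→Band A ($838M), NorthTel→Band E ($661M), Meridian→Band G ($886M), TerraLink→Band D ($514M), OrbitCom→Band F ($833M); total welfare W = $3732M.
OrbitCom receives Band F at value $833M, so the others get W − 833 = $2899M.
Without OrbitCom: best allocation of the remaining 4 bidders over all 5 bands is VistaNet→Band F ($651M), NorthTel→Band E ($661M), Meridian→Band A ($917M), TerraLink→Band G ($907M), total $3136M.
VCG payment = (others' best without OrbitCom) − (others' welfare with OrbitCom) = 3136 − 2899 = $237M.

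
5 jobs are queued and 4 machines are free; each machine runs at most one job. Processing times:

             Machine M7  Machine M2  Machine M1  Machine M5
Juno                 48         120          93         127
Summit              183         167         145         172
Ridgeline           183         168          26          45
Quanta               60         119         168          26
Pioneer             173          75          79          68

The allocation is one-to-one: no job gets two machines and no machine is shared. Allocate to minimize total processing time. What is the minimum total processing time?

Treat this as an assignment problem: match each job to one machine.
Optimal: Juno→Machine M7 (48 min), Pioneer→Machine M2 (75 min), Ridgeline→Machine M1 (26 min), Quanta→Machine M5 (26 min) — total 48+75+26+26 = 175 min.
Next-best assignment: Juno→Machine M7, Quanta→Machine M2, Ridgeline→Machine M1, Pioneer→Machine M5 = 261 min.
No other one-to-one assignment undercuts 175 min.

Min total: 175 min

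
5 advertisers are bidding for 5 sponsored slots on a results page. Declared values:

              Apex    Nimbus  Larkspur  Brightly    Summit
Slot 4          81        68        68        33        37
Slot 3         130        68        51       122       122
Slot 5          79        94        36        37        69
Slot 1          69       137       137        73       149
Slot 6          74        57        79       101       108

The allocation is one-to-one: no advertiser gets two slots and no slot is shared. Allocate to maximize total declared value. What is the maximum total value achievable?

Optimal: Apex→Slot 4 ($81), Nimbus→Slot 5 ($94), Larkspur→Slot 1 ($137), Brightly→Slot 3 ($122), Summit→Slot 6 ($108) — total 81+94+137+122+108 = $542.
Row-greedy (each advertiser in turn takes its best remaining slot) gives $420, worse by 122.

Maximum total: $542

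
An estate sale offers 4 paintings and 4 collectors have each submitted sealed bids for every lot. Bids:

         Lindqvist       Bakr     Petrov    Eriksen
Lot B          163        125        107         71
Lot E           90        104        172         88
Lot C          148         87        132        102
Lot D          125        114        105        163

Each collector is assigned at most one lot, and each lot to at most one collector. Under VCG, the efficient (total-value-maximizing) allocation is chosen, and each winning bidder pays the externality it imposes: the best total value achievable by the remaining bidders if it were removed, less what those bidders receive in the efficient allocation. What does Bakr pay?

Bakr pays $15.

Efficient allocation: Lindqvist→Lot C ($148), Bakr→Lot B ($125), Petrov→Lot E ($172), Eriksen→Lot D ($163); total welfare W = $608.
Bakr receives Lot B at value $125, so the others get W − 125 = $483.
Without Bakr: best allocation of the remaining 3 bidders over all 4 lots is Lindqvist→Lot B ($163), Petrov→Lot E ($172), Eriksen→Lot D ($163), total $498.
VCG payment = (others' best without Bakr) − (others' welfare with Bakr) = 498 − 483 = $15.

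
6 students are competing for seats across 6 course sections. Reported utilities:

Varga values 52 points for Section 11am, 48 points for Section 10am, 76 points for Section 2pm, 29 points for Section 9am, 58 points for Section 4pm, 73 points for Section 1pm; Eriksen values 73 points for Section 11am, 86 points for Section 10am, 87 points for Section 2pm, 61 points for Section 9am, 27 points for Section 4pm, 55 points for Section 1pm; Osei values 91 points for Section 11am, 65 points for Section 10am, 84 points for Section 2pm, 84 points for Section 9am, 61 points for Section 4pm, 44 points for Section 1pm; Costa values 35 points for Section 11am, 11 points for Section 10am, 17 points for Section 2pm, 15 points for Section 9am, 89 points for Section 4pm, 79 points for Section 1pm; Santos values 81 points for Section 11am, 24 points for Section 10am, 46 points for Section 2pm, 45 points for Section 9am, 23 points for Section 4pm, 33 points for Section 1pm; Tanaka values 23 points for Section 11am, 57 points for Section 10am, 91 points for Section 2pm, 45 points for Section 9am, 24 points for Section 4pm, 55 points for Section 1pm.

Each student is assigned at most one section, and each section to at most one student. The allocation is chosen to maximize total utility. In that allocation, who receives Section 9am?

Osei receives Section 9am.

Optimal: Varga→Section 1pm (73 points), Eriksen→Section 10am (86 points), Osei→Section 9am (84 points), Costa→Section 4pm (89 points), Santos→Section 11am (81 points), Tanaka→Section 2pm (91 points) — total 73+86+84+89+81+91 = 504 points.
Max-entry greedy (repeatedly take the single best remaining cell) gives 475 points, worse by 29.
Every other assignment is strictly worse.
Osei's own top section is Section 11am (91 points), but forcing Osei→Section 11am and reassigning the rest optimally gives only 475 points — worse by 29.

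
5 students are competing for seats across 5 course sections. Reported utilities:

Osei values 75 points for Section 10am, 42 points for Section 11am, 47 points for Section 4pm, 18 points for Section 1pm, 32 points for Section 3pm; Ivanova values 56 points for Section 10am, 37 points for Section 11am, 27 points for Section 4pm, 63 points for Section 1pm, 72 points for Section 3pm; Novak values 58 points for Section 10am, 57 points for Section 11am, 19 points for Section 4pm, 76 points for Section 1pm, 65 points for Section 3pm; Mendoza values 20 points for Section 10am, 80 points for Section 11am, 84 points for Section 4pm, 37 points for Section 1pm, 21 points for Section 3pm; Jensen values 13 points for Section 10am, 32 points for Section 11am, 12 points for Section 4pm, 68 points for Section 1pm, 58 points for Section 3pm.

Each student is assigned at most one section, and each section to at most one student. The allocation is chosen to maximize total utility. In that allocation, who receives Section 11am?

Novak receives Section 11am.

Optimal: Osei→Section 10am (75 points), Ivanova→Section 3pm (72 points), Novak→Section 11am (57 points), Mendoza→Section 4pm (84 points), Jensen→Section 1pm (68 points) — total 75+72+57+84+68 = 356 points.
Row-greedy (each student in turn takes its best remaining section) gives 339 points, worse by 17.
Swapping Osei↔Jensen (Osei→Section 1pm 18 points, Jensen→Section 10am 13 points) loses 112.
Novak's own top section is Section 1pm (76 points), but forcing Novak→Section 1pm and reassigning the rest optimally gives only 339 points — worse by 17.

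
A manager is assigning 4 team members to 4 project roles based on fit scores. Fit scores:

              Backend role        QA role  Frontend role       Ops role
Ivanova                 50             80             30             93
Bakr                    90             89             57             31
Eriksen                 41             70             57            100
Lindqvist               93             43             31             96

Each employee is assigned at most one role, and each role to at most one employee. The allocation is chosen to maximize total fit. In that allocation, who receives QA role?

Optimal: Ivanova→Ops role (93 pts), Bakr→QA role (89 pts), Eriksen→Frontend role (57 pts), Lindqvist→Backend role (93 pts) — total 93+89+57+93 = 332 pts.
Max-entry greedy (repeatedly take the single best remaining cell) gives 312 pts, worse by 20.
Bakr's own top role is Backend role (90 pts), but forcing Bakr→Backend role and reassigning the rest optimally gives only 323 pts — worse by 9.

Bakr receives QA role.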